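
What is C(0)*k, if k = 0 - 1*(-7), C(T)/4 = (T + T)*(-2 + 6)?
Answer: 0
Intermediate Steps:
C(T) = 32*T (C(T) = 4*((T + T)*(-2 + 6)) = 4*((2*T)*4) = 4*(8*T) = 32*T)
k = 7 (k = 0 + 7 = 7)
C(0)*k = (32*0)*7 = 0*7 = 0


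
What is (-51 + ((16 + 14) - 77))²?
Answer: 9604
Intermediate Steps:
(-51 + ((16 + 14) - 77))² = (-51 + (30 - 77))² = (-51 - 47)² = (-98)² = 9604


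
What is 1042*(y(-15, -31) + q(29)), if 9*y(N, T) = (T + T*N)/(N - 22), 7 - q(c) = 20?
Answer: -4963046/333 ≈ -14904.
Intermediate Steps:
q(c) = -13 (q(c) = 7 - 1*20 = 7 - 20 = -13)
y(N, T) = (T + N*T)/(9*(-22 + N)) (y(N, T) = ((T + T*N)/(N - 22))/9 = ((T + N*T)/(-22 + N))/9 = (T + N*T)/(9*(-22 + N)))
1042*(y(-15, -31) + q(29)) = 1042*((1/9)*(-31)*(1 - 15)/(-22 - 15) - 13) = 1042*((1/9)*(-31)*(-14)/(-37) - 13) = 1042*((1/9)*(-31)*(-1/37)*(-14) - 13) = 1042*(-434/333 - 13) = 1042*(-4763/333) = -4963046/333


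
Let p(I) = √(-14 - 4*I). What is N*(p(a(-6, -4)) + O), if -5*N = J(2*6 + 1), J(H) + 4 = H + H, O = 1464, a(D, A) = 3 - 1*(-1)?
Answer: -32208/5 - 22*I*√30/5 ≈ -6441.6 - 24.1*I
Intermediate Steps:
a(D, A) = 4 (a(D, A) = 3 + 1 = 4)
J(H) = -4 + 2*H (J(H) = -4 + (H + H) = -4 + 2*H)
N = -22/5 (N = -(-4 + 2*(2*6 + 1))/5 = -(-4 + 2*(12 + 1))/5 = -(-4 + 2*13)/5 = -(-4 + 26)/5 = -⅕*22 = -22/5 ≈ -4.4000)
N*(p(a(-6, -4)) + O) = -22*(√(-14 - 4*4) + 1464)/5 = -22*(√(-14 - 16) + 1464)/5 = -22*(√(-30) + 1464)/5 = -22*(I*√30 + 1464)/5 = -22*(1464 + I*√30)/5 = -32208/5 - 22*I*√30/5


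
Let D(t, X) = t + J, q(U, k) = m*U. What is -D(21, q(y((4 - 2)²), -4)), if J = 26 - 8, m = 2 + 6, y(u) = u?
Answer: -39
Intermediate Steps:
m = 8
q(U, k) = 8*U
J = 18
D(t, X) = 18 + t (D(t, X) = t + 18 = 18 + t)
-D(21, q(y((4 - 2)²), -4)) = -(18 + 21) = -1*39 = -39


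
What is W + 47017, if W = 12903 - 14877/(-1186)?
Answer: 71079997/1186 ≈ 59933.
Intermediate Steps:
W = 15317835/1186 (W = 12903 - 14877*(-1)/1186 = 12903 - 1*(-14877/1186) = 12903 + 14877/1186 = 15317835/1186 ≈ 12916.)
W + 47017 = 15317835/1186 + 47017 = 71079997/1186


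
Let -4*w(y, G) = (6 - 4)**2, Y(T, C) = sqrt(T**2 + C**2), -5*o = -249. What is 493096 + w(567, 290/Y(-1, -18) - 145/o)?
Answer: 493095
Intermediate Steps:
o = 249/5 (o = -1/5*(-249) = 249/5 ≈ 49.800)
Y(T, C) = sqrt(C**2 + T**2)
w(y, G) = -1 (w(y, G) = -(6 - 4)**2/4 = -1/4*2**2 = -1/4*4 = -1)
493096 + w(567, 290/Y(-1, -18) - 145/o) = 493096 - 1 = 493095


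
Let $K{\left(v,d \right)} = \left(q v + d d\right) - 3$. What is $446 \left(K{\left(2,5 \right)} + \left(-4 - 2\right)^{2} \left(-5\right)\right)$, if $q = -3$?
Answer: $-73144$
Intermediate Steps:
$K{\left(v,d \right)} = -3 + d^{2} - 3 v$ ($K{\left(v,d \right)} = \left(- 3 v + d d\right) - 3 = \left(- 3 v + d^{2}\right) - 3 = \left(d^{2} - 3 v\right) - 3 = -3 + d^{2} - 3 v$)
$446 \left(K{\left(2,5 \right)} + \left(-4 - 2\right)^{2} \left(-5\right)\right) = 446 \left(\left(-3 + 5^{2} - 6\right) + \left(-4 - 2\right)^{2} \left(-5\right)\right) = 446 \left(\left(-3 + 25 - 6\right) + \left(-6\right)^{2} \left(-5\right)\right) = 446 \left(16 + 36 \left(-5\right)\right) = 446 \left(16 - 180\right) = 446 \left(-164\right) = -73144$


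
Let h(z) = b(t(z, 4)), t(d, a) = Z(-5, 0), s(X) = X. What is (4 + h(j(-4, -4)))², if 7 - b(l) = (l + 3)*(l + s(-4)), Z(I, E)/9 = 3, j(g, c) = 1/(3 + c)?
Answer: 461041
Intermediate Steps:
Z(I, E) = 27 (Z(I, E) = 9*3 = 27)
t(d, a) = 27
b(l) = 7 - (-4 + l)*(3 + l) (b(l) = 7 - (l + 3)*(l - 4) = 7 - (3 + l)*(-4 + l) = 7 - (-4 + l)*(3 + l))
h(z) = -683 (h(z) = 19 + 27 - 1*27² = 19 + 27 - 1*729 = 19 + 27 - 729 = -683)
(4 + h(j(-4, -4)))² = (4 - 683)² = (-679)² = 461041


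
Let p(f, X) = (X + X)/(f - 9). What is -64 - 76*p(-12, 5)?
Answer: -584/21 ≈ -27.810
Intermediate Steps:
p(f, X) = 2*X/(-9 + f) (p(f, X) = (2*X)/(-9 + f) = 2*X/(-9 + f))
-64 - 76*p(-12, 5) = -64 - 152*5/(-9 - 12) = -64 - 152*5/(-21) = -64 - 152*5*(-1)/21 = -64 - 76*(-10/21) = -64 + 760/21 = -584/21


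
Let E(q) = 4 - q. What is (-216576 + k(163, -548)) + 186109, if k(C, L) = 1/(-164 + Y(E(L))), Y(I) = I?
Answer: -11821195/388 ≈ -30467.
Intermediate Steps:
k(C, L) = 1/(-160 - L) (k(C, L) = 1/(-164 + (4 - L)) = 1/(-160 - L))
(-216576 + k(163, -548)) + 186109 = (-216576 - 1/(160 - 548)) + 186109 = (-216576 - 1/(-388)) + 186109 = (-216576 - 1*(-1/388)) + 186109 = (-216576 + 1/388) + 186109 = -84031487/388 + 186109 = -11821195/388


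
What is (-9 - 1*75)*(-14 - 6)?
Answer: 1680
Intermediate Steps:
(-9 - 1*75)*(-14 - 6) = (-9 - 75)*(-20) = -84*(-20) = 1680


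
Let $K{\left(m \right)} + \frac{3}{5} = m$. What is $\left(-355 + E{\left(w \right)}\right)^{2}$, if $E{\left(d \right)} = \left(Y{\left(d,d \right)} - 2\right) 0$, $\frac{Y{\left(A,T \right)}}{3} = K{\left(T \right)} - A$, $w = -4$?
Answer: $126025$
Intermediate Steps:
$K{\left(m \right)} = - \frac{3}{5} + m$
$Y{\left(A,T \right)} = - \frac{9}{5} - 3 A + 3 T$ ($Y{\left(A,T \right)} = 3 \left(\left(- \frac{3}{5} + T\right) - A\right) = 3 \left(- \frac{3}{5} + T - A\right) = - \frac{9}{5} - 3 A + 3 T$)
$E{\left(d \right)} = 0$ ($E{\left(d \right)} = \left(\left(- \frac{9}{5} - 3 d + 3 d\right) - 2\right) 0 = \left(- \frac{9}{5} - 2\right) 0 = \left(- \frac{19}{5}\right) 0 = 0$)
$\left(-355 + E{\left(w \right)}\right)^{2} = \left(-355 + 0\right)^{2} = \left(-355\right)^{2} = 126025$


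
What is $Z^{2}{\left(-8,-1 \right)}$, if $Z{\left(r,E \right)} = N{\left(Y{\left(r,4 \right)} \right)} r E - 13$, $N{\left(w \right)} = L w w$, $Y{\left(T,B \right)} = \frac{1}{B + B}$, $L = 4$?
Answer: $\frac{625}{4} \approx 156.25$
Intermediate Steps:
$Y{\left(T,B \right)} = \frac{1}{2 B}$
$N{\left(w \right)} = 4 w^{2}$ ($N{\left(w \right)} = 4 w w = 4 w^{2}$)
$Z{\left(r,E \right)} = -13 + \frac{E r}{16}$ ($Z{\left(r,E \right)} = 4 \left(\frac{1}{2 \cdot 4}\right)^{2} r E - 13 = 4 \left(\frac{1}{2} \cdot \frac{1}{4}\right)^{2} r E - 13 = \frac{4}{64} r E - 13 = 4 \cdot \frac{1}{64} r E - 13 = \frac{r}{16} E - 13 = \frac{E r}{16} - 13 = -13 + \frac{E r}{16}$)
$Z^{2}{\left(-8,-1 \right)} = \left(-13 + \frac{1}{16} \left(-1\right) \left(-8\right)\right)^{2} = \left(-13 + \frac{1}{2}\right)^{2} = \left(- \frac{25}{2}\right)^{2} = \frac{625}{4}$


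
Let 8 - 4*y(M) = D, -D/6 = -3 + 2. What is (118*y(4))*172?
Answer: 10148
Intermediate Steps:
D = 6 (D = -6*(-3 + 2) = -6*(-1) = 6)
y(M) = 1/2 (y(M) = 2 - 1/4*6 = 2 - 3/2 = 1/2)
(118*y(4))*172 = (118*(1/2))*172 = 59*172 = 10148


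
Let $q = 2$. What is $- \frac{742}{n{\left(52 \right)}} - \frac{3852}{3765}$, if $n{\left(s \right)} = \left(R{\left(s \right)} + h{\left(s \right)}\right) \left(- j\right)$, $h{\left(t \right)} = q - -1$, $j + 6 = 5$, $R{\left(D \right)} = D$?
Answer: $- \frac{200366}{13805} \approx -14.514$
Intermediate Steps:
$j = -1$ ($j = -6 + 5 = -1$)
$h{\left(t \right)} = 3$ ($h{\left(t \right)} = 2 - -1 = 2 + 1 = 3$)
$n{\left(s \right)} = 3 + s$ ($n{\left(s \right)} = \left(s + 3\right) \left(\left(-1\right) \left(-1\right)\right) = \left(3 + s\right) 1 = 3 + s$)
$- \frac{742}{n{\left(52 \right)}} - \frac{3852}{3765} = - \frac{742}{3 + 52} - \frac{3852}{3765} = - \frac{742}{55} - \frac{1284}{1255} = - \frac{200366}{13805}$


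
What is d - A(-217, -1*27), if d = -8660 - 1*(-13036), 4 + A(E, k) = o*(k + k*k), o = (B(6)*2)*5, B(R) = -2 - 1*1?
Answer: 25440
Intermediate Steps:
B(R) = -3 (B(R) = -2 - 1 = -3)
o = -30 (o = -3*2*5 = -6*5 = -30)
A(E, k) = -4 - 30*k - 30*k**2 (A(E, k) = -4 - 30*(k + k*k) = -4 - 30*(k + k**2) = -4 + (-30*k - 30*k**2) = -4 - 30*k - 30*k**2)
d = 4376 (d = -8660 + 13036 = 4376)
d - A(-217, -1*27) = 4376 - (-4 - (-30)*27 - 30*(-1*27)**2) = 4376 - (-4 - 30*(-27) - 30*(-27)**2) = 4376 - (-4 + 810 - 30*729) = 4376 - (-4 + 810 - 21870) = 4376 - 1*(-21064) = 4376 + 21064 = 25440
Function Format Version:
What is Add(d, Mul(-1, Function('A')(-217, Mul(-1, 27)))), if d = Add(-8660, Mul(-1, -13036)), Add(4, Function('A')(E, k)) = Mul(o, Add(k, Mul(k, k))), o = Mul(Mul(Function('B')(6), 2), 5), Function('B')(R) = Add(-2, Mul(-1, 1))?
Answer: 25440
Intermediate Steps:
Function('B')(R) = -3 (Function('B')(R) = Add(-2, -1) = -3)
o = -30 (o = Mul(Mul(-3, 2), 5) = Mul(-6, 5) = -30)
Function('A')(E, k) = Add(-4, Mul(-30, k), Mul(-30, Pow(k, 2))) (Function('A')(E, k) = Add(-4, Mul(-30, Add(k, Mul(k, k)))) = Add(-4, Mul(-30, Add(k, Pow(k, 2)))) = Add(-4, Add(Mul(-30, k), Mul(-30, Pow(k, 2)))) = Add(-4, Mul(-30, k), Mul(-30, Pow(k, 2))))
d = 4376 (d = Add(-8660, 13036) = 4376)
Add(d, Mul(-1, Function('A')(-217, Mul(-1, 27)))) = Add(4376, Mul(-1, Add(-4, Mul(-30, Mul(-1, 27)), Mul(-30, Pow(Mul(-1, 27), 2))))) = Add(4376, Mul(-1, Add(-4, Mul(-30, -27), Mul(-30, Pow(-27, 2))))) = Add(4376, Mul(-1, Add(-4, 810, Mul(-30, 729)))) = Add(4376, Mul(-1, Add(-4, 810, -21870))) = Add(4376, Mul(-1, -21064)) = Add(4376, 21064) = 25440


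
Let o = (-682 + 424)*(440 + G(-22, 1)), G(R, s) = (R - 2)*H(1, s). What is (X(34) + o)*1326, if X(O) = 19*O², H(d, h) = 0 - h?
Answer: -129613848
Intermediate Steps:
H(d, h) = -h
G(R, s) = -s*(-2 + R) (G(R, s) = (R - 2)*(-s) = (-2 + R)*(-s) = -s*(-2 + R))
o = -119712 (o = (-682 + 424)*(440 + 1*(2 - 1*(-22))) = -258*(440 + 1*(2 + 22)) = -258*(440 + 1*24) = -258*(440 + 24) = -258*464 = -119712)
(X(34) + o)*1326 = (19*34² - 119712)*1326 = (19*1156 - 119712)*1326 = (21964 - 119712)*1326 = -97748*1326 = -129613848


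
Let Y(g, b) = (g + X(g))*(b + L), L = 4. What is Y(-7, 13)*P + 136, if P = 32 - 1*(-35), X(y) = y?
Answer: -15810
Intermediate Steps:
Y(g, b) = 2*g*(4 + b) (Y(g, b) = (g + g)*(b + 4) = (2*g)*(4 + b) = 2*g*(4 + b))
P = 67 (P = 32 + 35 = 67)
Y(-7, 13)*P + 136 = (2*(-7)*(4 + 13))*67 + 136 = (2*(-7)*17)*67 + 136 = -238*67 + 136 = -15946 + 136 = -15810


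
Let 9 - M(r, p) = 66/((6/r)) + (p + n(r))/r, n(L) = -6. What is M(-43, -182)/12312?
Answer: 1141/29412 ≈ 0.038794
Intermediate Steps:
M(r, p) = 9 - 11*r - (-6 + p)/r (M(r, p) = 9 - (66/((6/r)) + (p - 6)/r) = 9 - (66*(r/6) + (-6 + p)/r) = 9 - (11*r + (-6 + p)/r) = 9 + (-11*r - (-6 + p)/r) = 9 - 11*r - (-6 + p)/r)
M(-43, -182)/12312 = ((6 - 1*(-182) - 1*(-43)*(-9 + 11*(-43)))/(-43))/12312 = -(6 + 182 - 1*(-43)*(-9 - 473))/43*(1/12312) = -(6 + 182 - 1*(-43)*(-482))/43*(1/12312) = -(6 + 182 - 20726)/43*(1/12312) = -1/43*(-20538)*(1/12312) = (20538/43)*(1/12312) = 1141/29412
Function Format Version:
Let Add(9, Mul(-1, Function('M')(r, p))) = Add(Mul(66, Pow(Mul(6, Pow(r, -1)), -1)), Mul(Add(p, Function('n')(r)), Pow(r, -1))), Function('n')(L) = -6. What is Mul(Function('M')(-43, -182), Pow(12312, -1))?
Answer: Rational(1141, 29412) ≈ 0.038794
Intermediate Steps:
Function('M')(r, p) = Add(9, Mul(-11, r), Mul(-1, Pow(r, -1), Add(-6, p))) (Function('M')(r, p) = Add(9, Mul(-1, Add(Mul(66, Pow(Mul(6, Pow(r, -1)), -1)), Mul(Add(p, -6), Pow(r, -1))))) = Add(9, Mul(-1, Add(Mul(66, Mul(Rational(1, 6), r)), Mul(Add(-6, p), Pow(r, -1))))) = Add(9, Mul(-1, Add(Mul(11, r), Mul(Pow(r, -1), Add(-6, p))))) = Add(9, Add(Mul(-11, r), Mul(-1, Pow(r, -1), Add(-6, p)))) = Add(9, Mul(-11, r), Mul(-1, Pow(r, -1), Add(-6, p))))
Mul(Function('M')(-43, -182), Pow(12312, -1)) = Mul(Mul(Pow(-43, -1), Add(6, Mul(-1, -182), Mul(-1, -43, Add(-9, Mul(11, -43))))), Pow(12312, -1)) = Mul(Mul(Rational(-1, 43), Add(6, 182, Mul(-1, -43, Add(-9, -473)))), Rational(1, 12312)) = Mul(Mul(Rational(-1, 43), Add(6, 182, Mul(-1, -43, -482))), Rational(1, 12312)) = Mul(Mul(Rational(-1, 43), Add(6, 182, -20726)), Rational(1, 12312)) = Mul(Mul(Rational(-1, 43), -20538), Rational(1, 12312)) = Mul(Rational(20538, 43), Rational(1, 12312)) = Rational(1141, 29412)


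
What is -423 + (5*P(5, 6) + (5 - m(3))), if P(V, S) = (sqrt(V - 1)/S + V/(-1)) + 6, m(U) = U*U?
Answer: -1261/3 ≈ -420.33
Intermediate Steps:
m(U) = U**2
P(V, S) = 6 - V + sqrt(-1 + V)/S (P(V, S) = (sqrt(-1 + V)/S + V*(-1)) + 6 = (sqrt(-1 + V)/S - V) + 6 = (-V + sqrt(-1 + V)/S) + 6 = 6 - V + sqrt(-1 + V)/S)
-423 + (5*P(5, 6) + (5 - m(3))) = -423 + (5*(6 - 1*5 + sqrt(-1 + 5)/6) + (5 - 1*3**2)) = -423 + (5*(6 - 5 + sqrt(4)/6) + (5 - 1*9)) = -423 + (5*(6 - 5 + (1/6)*2) + (5 - 9)) = -423 + (5*(6 - 5 + 1/3) - 4) = -423 + (5*(4/3) - 4) = -423 + (20/3 - 4) = -423 + 8/3 = -1261/3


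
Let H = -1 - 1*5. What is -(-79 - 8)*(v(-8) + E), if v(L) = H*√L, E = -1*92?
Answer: -8004 - 1044*I*√2 ≈ -8004.0 - 1476.4*I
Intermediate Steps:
H = -6 (H = -1 - 5 = -6)
E = -92
v(L) = -6*√L
-(-79 - 8)*(v(-8) + E) = -(-79 - 8)*(-12*I*√2 - 92) = -(-87)*(-12*I*√2 - 92) = -(-87)*(-92 - 12*I*√2) = -(8004 + 1044*I*√2) = -8004 - 1044*I*√2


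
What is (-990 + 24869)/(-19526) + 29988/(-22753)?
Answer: -1128864575/444275078 ≈ -2.5409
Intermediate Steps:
(-990 + 24869)/(-19526) + 29988/(-22753) = 23879*(-1/19526) + 29988*(-1/22753) = -23879/19526 - 29988/22753 = -1128864575/444275078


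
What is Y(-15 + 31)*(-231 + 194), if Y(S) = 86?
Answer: -3182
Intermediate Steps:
Y(-15 + 31)*(-231 + 194) = 86*(-231 + 194) = 86*(-37) = -3182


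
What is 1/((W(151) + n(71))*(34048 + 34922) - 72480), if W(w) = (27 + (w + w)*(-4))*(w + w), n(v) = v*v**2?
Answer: 1/86071050 ≈ 1.1618e-8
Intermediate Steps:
n(v) = v**3
W(w) = 2*w*(27 - 8*w) (W(w) = (27 + (2*w)*(-4))*(2*w) = (27 - 8*w)*(2*w) = 2*w*(27 - 8*w))
1/((W(151) + n(71))*(34048 + 34922) - 72480) = 1/((2*151*(27 - 8*151) + 71**3)*(34048 + 34922) - 72480) = 1/((2*151*(27 - 1208) + 357911)*68970 - 72480) = 1/((2*151*(-1181) + 357911)*68970 - 72480) = 1/((-356662 + 357911)*68970 - 72480) = 1/(1249*68970 - 72480) = 1/(86143530 - 72480) = 1/86071050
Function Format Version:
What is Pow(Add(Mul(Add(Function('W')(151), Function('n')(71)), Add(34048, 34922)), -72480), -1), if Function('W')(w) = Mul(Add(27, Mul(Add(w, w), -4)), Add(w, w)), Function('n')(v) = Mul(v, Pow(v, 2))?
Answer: Rational(1, 86071050) ≈ 1.1618e-8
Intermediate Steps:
Function('n')(v) = Pow(v, 3)
Function('W')(w) = Mul(2, w, Add(27, Mul(-8, w))) (Function('W')(w) = Mul(Add(27, Mul(Mul(2, w), -4)), Mul(2, w)) = Mul(Add(27, Mul(-8, w)), Mul(2, w)) = Mul(2, w, Add(27, Mul(-8, w))))
Pow(Add(Mul(Add(Function('W')(151), Function('n')(71)), Add(34048, 34922)), -72480), -1) = Pow(Add(Mul(Add(Mul(2, 151, Add(27, Mul(-8, 151))), Pow(71, 3)), Add(34048, 34922)), -72480), -1) = Pow(Add(Mul(Add(Mul(2, 151, Add(27, -1208)), 357911), 68970), -72480), -1) = Pow(Add(Mul(Add(Mul(2, 151, -1181), 357911), 68970), -72480), -1) = Pow(Add(Mul(Add(-356662, 357911), 68970), -72480), -1) = Pow(Add(Mul(1249, 68970), -72480), -1) = Pow(Add(86143530, -72480), -1) = Pow(86071050, -1) = Rational(1, 86071050)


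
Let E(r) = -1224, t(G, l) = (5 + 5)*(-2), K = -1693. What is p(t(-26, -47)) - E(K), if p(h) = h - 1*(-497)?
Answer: 1701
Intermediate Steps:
t(G, l) = -20 (t(G, l) = 10*(-2) = -20)
p(h) = 497 + h (p(h) = h + 497 = 497 + h)
p(t(-26, -47)) - E(K) = (497 - 20) - 1*(-1224) = 477 + 1224 = 1701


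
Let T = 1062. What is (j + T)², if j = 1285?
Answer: 5508409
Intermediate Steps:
(j + T)² = (1285 + 1062)² = 2347² = 5508409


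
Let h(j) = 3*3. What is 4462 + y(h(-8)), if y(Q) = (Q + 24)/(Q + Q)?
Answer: 26783/6 ≈ 4463.8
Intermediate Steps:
h(j) = 9
y(Q) = (24 + Q)/(2*Q) (y(Q) = (24 + Q)/((2*Q)) = (24 + Q)*(1/(2*Q)) = (24 + Q)/(2*Q))
4462 + y(h(-8)) = 4462 + (1/2)*(24 + 9)/9 = 4462 + (1/2)*(1/9)*33 = 4462 + 11/6 = 26783/6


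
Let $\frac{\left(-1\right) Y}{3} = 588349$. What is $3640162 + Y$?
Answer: $1875115$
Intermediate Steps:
$Y = -1765047$ ($Y = \left(-3\right) 588349 = -1765047$)
$3640162 + Y = 3640162 - 1765047 = 1875115$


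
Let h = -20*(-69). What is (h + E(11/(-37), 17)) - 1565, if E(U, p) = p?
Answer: -168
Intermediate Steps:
h = 1380
(h + E(11/(-37), 17)) - 1565 = (1380 + 17) - 1565 = 1397 - 1565 = -168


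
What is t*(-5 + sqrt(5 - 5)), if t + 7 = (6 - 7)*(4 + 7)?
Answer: 90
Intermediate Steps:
t = -18 (t = -7 + (6 - 7)*(4 + 7) = -7 - 1*11 = -7 - 11 = -18)
t*(-5 + sqrt(5 - 5)) = -18*(-5 + sqrt(5 - 5)) = -18*(-5 + sqrt(0)) = -18*(-5 + 0) = -18*(-5) = 90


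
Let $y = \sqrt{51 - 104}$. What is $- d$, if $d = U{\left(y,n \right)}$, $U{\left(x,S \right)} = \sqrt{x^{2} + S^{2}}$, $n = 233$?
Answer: $- 2 \sqrt{13559} \approx -232.89$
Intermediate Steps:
$y = i \sqrt{53}$ ($y = \sqrt{-53} = i \sqrt{53} \approx 7.2801 i$)
$U{\left(x,S \right)} = \sqrt{S^{2} + x^{2}}$
$d = 2 \sqrt{13559}$ ($d = \sqrt{233^{2} + \left(i \sqrt{53}\right)^{2}} = \sqrt{54289 - 53} = \sqrt{54236} = 2 \sqrt{13559} \approx 232.89$)
$- d = - 2 \sqrt{13559}$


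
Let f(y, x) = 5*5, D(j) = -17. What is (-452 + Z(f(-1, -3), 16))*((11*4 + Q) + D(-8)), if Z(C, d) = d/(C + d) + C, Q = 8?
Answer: -612185/41 ≈ -14931.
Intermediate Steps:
f(y, x) = 25
Z(C, d) = C + d/(C + d) (Z(C, d) = d/(C + d) + C = C + d/(C + d))
(-452 + Z(f(-1, -3), 16))*((11*4 + Q) + D(-8)) = (-452 + (16 + 25² + 25*16)/(25 + 16))*((11*4 + 8) - 17) = (-452 + (16 + 625 + 400)/41)*((44 + 8) - 17) = (-452 + (1/41)*1041)*(52 - 17) = (-452 + 1041/41)*35 = -17491/41*35 = -612185/41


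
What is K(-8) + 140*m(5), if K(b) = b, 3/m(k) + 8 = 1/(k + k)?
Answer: -4832/79 ≈ -61.165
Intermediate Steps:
m(k) = 3/(-8 + 1/(2*k)) (m(k) = 3/(-8 + 1/(k + k)) = 3/(-8 + 1/(2*k)))
K(-8) + 140*m(5) = -8 + 140*(-6*5/(-1 + 16*5)) = -8 + 140*(-6*5/(-1 + 80)) = -8 + 140*(-6*5/79) = -8 + 140*(-6*5*1/79) = -8 + 140*(-30/79) = -8 - 4200/79 = -4832/79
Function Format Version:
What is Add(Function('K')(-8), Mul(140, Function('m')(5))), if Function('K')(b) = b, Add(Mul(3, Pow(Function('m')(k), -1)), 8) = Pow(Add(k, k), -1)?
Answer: Rational(-4832, 79) ≈ -61.165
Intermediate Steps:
Function('m')(k) = Mul(3, Pow(Add(-8, Mul(Rational(1, 2), Pow(k, -1))), -1)) (Function('m')(k) = Mul(3, Pow(Add(-8, Pow(Add(k, k), -1)), -1)) = Mul(3, Pow(Add(-8, Pow(Mul(2, k), -1)), -1)) = Mul(3, Pow(Add(-8, Mul(Rational(1, 2), Pow(k, -1))), -1)))
Add(Function('K')(-8), Mul(140, Function('m')(5))) = Add(-8, Mul(140, Mul(-6, 5, Pow(Add(-1, Mul(16, 5)), -1)))) = Add(-8, Mul(140, Mul(-6, 5, Pow(Add(-1, 80), -1)))) = Add(-8, Mul(140, Mul(-6, 5, Pow(79, -1)))) = Add(-8, Mul(140, Mul(-6, 5, Rational(1, 79)))) = Add(-8, Mul(140, Rational(-30, 79))) = Add(-8, Rational(-4200, 79)) = Rational(-4832, 79)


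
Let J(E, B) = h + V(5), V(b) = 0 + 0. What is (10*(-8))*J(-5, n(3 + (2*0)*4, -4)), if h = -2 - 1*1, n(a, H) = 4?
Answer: 240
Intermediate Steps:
V(b) = 0
h = -3 (h = -2 - 1 = -3)
J(E, B) = -3 (J(E, B) = -3 + 0 = -3)
(10*(-8))*J(-5, n(3 + (2*0)*4, -4)) = (10*(-8))*(-3) = -80*(-3) = 240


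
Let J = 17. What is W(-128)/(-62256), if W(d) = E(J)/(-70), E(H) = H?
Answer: 17/4357920 ≈ 3.9009e-6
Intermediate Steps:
W(d) = -17/70 (W(d) = 17/(-70) = 17*(-1/70) = -17/70)
W(-128)/(-62256) = -17/70/(-62256) = -17/70*(-1/62256) = 17/4357920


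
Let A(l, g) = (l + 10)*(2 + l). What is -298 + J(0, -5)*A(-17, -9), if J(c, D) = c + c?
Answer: -298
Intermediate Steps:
J(c, D) = 2*c
A(l, g) = (2 + l)*(10 + l) (A(l, g) = (10 + l)*(2 + l) = (2 + l)*(10 + l))
-298 + J(0, -5)*A(-17, -9) = -298 + (2*0)*(20 + (-17)² + 12*(-17)) = -298 + 0*(20 + 289 - 204) = -298 + 0*105 = -298 + 0 = -298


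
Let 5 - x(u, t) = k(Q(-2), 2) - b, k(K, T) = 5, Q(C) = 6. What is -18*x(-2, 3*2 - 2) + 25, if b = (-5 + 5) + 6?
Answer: -83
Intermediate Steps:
b = 6 (b = 0 + 6 = 6)
x(u, t) = 6 (x(u, t) = 5 - (5 - 1*6) = 5 - (5 - 6) = 5 - 1*(-1) = 5 + 1 = 6)
-18*x(-2, 3*2 - 2) + 25 = -18*6 + 25 = -108 + 25 = -83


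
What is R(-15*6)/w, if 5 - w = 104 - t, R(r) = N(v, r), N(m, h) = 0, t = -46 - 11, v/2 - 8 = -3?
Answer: 0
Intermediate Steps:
v = 10 (v = 16 + 2*(-3) = 16 - 6 = 10)
t = -57
R(r) = 0
w = -156 (w = 5 - (104 - 1*(-57)) = 5 - (104 + 57) = 5 - 1*161 = 5 - 161 = -156)
R(-15*6)/w = 0/(-156) = 0*(-1/156) = 0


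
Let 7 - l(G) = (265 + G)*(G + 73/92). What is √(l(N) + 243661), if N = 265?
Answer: √217519418/46 ≈ 320.62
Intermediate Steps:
l(G) = 7 - (265 + G)*(73/92 + G) (l(G) = 7 - (265 + G)*(G + 73/92) = 7 - (265 + G)*(73/92 + G))
√(l(N) + 243661) = √((-18701/92 - 1*265² - 24453/92*265) + 243661) = √((-18701/92 - 1*70225 - 6480045/92) + 243661) = √((-18701/92 - 70225 - 6480045/92) + 243661) = √(-6479723/46 + 243661) = √(4728683/46) = √217519418/46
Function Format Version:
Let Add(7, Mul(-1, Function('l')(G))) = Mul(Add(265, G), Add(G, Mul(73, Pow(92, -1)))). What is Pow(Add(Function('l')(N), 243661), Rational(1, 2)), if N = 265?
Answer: Mul(Rational(1, 46), Pow(217519418, Rational(1, 2))) ≈ 320.62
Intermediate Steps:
Function('l')(G) = Add(7, Mul(-1, Add(265, G), Add(Rational(73, 92), G))) (Function('l')(G) = Add(7, Mul(-1, Mul(Add(265, G), Add(G, Mul(73, Pow(92, -1)))))) = Add(7, Mul(-1, Mul(Add(265, G), Add(G, Mul(73, Rational(1, 92)))))) = Add(7, Mul(-1, Mul(Add(265, G), Add(G, Rational(73, 92))))) = Add(7, Mul(-1, Mul(Add(265, G), Add(Rational(73, 92), G)))) = Add(7, Mul(-1, Add(265, G), Add(Rational(73, 92), G))))
Pow(Add(Function('l')(N), 243661), Rational(1, 2)) = Pow(Add(Add(Rational(-18701, 92), Mul(-1, Pow(265, 2)), Mul(Rational(-24453, 92), 265)), 243661), Rational(1, 2)) = Pow(Add(Add(Rational(-18701, 92), Mul(-1, 70225), Rational(-6480045, 92)), 243661), Rational(1, 2)) = Pow(Add(Add(Rational(-18701, 92), -70225, Rational(-6480045, 92)), 243661), Rational(1, 2)) = Pow(Add(Rational(-6479723, 46), 243661), Rational(1, 2)) = Pow(Rational(4728683, 46), Rational(1, 2)) = Mul(Rational(1, 46), Pow(217519418, Rational(1, 2)))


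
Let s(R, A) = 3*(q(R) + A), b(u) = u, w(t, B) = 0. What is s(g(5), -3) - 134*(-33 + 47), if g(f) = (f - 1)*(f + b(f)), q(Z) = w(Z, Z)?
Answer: -1885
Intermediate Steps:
q(Z) = 0
g(f) = 2*f*(-1 + f) (g(f) = (f - 1)*(f + f) = (-1 + f)*(2*f) = 2*f*(-1 + f))
s(R, A) = 3*A (s(R, A) = 3*(0 + A) = 3*A)
s(g(5), -3) - 134*(-33 + 47) = 3*(-3) - 134*(-33 + 47) = -9 - 134*14 = -9 - 1876 = -1885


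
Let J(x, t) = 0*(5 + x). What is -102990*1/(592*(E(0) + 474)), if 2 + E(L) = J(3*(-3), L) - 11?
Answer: -51495/136456 ≈ -0.37737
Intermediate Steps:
J(x, t) = 0
E(L) = -13 (E(L) = -2 + (0 - 11) = -2 - 11 = -13)
-102990*1/(592*(E(0) + 474)) = -102990*1/(592*(-13 + 474)) = -102990/(592*461) = -102990/272912 = -102990*1/272912 = -51495/136456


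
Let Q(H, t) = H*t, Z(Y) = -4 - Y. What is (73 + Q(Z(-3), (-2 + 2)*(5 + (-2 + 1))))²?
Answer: 5329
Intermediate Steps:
(73 + Q(Z(-3), (-2 + 2)*(5 + (-2 + 1))))² = (73 + (-4 - 1*(-3))*((-2 + 2)*(5 + (-2 + 1))))² = (73 + (-4 + 3)*(0*(5 - 1)))² = (73 - 0*4)² = (73 - 1*0)² = (73 + 0)² = 73² = 5329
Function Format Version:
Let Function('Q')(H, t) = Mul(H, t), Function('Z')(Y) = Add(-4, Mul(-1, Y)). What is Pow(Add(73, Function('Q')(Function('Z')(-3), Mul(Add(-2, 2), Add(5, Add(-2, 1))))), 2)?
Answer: 5329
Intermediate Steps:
Pow(Add(73, Function('Q')(Function('Z')(-3), Mul(Add(-2, 2), Add(5, Add(-2, 1))))), 2) = Pow(Add(73, Mul(Add(-4, Mul(-1, -3)), Mul(Add(-2, 2), Add(5, Add(-2, 1))))), 2) = Pow(Add(73, Mul(Add(-4, 3), Mul(0, Add(5, -1)))), 2) = Pow(Add(73, Mul(-1, Mul(0, 4))), 2) = Pow(Add(73, Mul(-1, 0)), 2) = Pow(Add(73, 0), 2) = Pow(73, 2) = 5329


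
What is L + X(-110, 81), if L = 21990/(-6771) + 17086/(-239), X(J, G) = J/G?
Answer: -3324849262/43693263 ≈ -76.095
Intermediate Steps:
L = -40314972/539423 (L = 21990*(-1/6771) + 17086*(-1/239) = -7330/2257 - 17086/239 = -40314972/539423 ≈ -74.737)
L + X(-110, 81) = -40314972/539423 - 110/81 = -3324849262/43693263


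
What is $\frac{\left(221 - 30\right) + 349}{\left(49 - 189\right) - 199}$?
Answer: $- \frac{180}{113} \approx -1.5929$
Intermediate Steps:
$\frac{\left(221 - 30\right) + 349}{\left(49 - 189\right) - 199} = \frac{191 + 349}{-140 - 199} = \frac{540}{-339} = 540 \left(- \frac{1}{339}\right) = - \frac{180}{113}$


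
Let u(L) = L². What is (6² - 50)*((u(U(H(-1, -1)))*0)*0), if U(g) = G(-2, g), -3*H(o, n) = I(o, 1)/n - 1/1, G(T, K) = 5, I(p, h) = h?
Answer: 0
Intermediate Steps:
H(o, n) = ⅓ - 1/(3*n) (H(o, n) = -(1/n - 1/1)/3 = -(1/n - 1*1)/3 = -(1/n - 1)/3 = -(-1 + 1/n)/3 = ⅓ - 1/(3*n))
U(g) = 5
(6² - 50)*((u(U(H(-1, -1)))*0)*0) = (6² - 50)*((5²*0)*0) = (36 - 50)*((25*0)*0) = -0*0 = -14*0 = 0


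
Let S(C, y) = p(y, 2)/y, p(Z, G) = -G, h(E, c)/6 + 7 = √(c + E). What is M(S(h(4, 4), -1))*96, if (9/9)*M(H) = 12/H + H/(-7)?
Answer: 3840/7 ≈ 548.57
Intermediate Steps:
h(E, c) = -42 + 6*√(E + c) (h(E, c) = -42 + 6*√(c + E) = -42 + 6*√(E + c))
S(C, y) = -2/y (S(C, y) = (-1*2)/y = -2/y)
M(H) = 12/H - H/7 (M(H) = 12/H + H/(-7) = 12/H + H*(-⅐) = 12/H - H/7)
M(S(h(4, 4), -1))*96 = (12/((-2/(-1))) - (-2)/(7*(-1)))*96 = (12/((-2*(-1))) - (-2)*(-1)/7)*96 = (12/2 - ⅐*2)*96 = (12*(½) - 2/7)*96 = (6 - 2/7)*96 = (40/7)*96 = 3840/7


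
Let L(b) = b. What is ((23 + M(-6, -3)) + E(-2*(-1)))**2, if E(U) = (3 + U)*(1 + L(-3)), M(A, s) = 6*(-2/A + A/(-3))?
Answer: 729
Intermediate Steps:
M(A, s) = -12/A - 2*A (M(A, s) = 6*(-2/A + A*(-1/3)) = 6*(-2/A - A/3) = -12/A - 2*A)
E(U) = -6 - 2*U (E(U) = (3 + U)*(1 - 3) = (3 + U)*(-2) = -6 - 2*U)
((23 + M(-6, -3)) + E(-2*(-1)))**2 = ((23 + (-12/(-6) - 2*(-6))) + (-6 - (-4)*(-1)))**2 = ((23 + (-12*(-1/6) + 12)) + (-6 - 2*2))**2 = ((23 + (2 + 12)) + (-6 - 4))**2 = ((23 + 14) - 10)**2 = (37 - 10)**2 = 27**2 = 729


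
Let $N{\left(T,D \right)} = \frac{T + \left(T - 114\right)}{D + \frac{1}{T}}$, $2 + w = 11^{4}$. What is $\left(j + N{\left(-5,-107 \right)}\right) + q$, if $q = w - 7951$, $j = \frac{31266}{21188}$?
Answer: $\frac{2374498735}{354899} \approx 6690.6$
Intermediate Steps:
$w = 14639$ ($w = -2 + 11^{4} = -2 + 14641 = 14639$)
$j = \frac{15633}{10594}$ ($j = 31266 \cdot \frac{1}{21188} = \frac{15633}{10594} \approx 1.4756$)
$N{\left(T,D \right)} = \frac{-114 + 2 T}{D + \frac{1}{T}}$ ($N{\left(T,D \right)} = \frac{T + \left(-114 + T\right)}{D + \frac{1}{T}} = \frac{-114 + 2 T}{D + \frac{1}{T}}$)
$q = 6688$ ($q = 14639 - 7951 = 6688$)
$\left(j + N{\left(-5,-107 \right)}\right) + q = \left(\frac{15633}{10594} + 2 \left(-5\right) \frac{1}{1 - -535} \left(-57 - 5\right)\right) + 6688 = \left(\frac{15633}{10594} + 2 \left(-5\right) \frac{1}{1 + 535} \left(-62\right)\right) + 6688 = \left(\frac{15633}{10594} + 2 \left(-5\right) \frac{1}{536} \left(-62\right)\right) + 6688 = \left(\frac{15633}{10594} + \frac{155}{134}\right) + 6688 = \frac{934223}{354899} + 6688 = \frac{2374498735}{354899}$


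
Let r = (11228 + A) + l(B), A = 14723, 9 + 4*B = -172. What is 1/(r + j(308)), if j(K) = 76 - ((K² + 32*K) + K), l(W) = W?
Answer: -4/316185 ≈ -1.2651e-5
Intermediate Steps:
B = -181/4 (B = -9/4 + (¼)*(-172) = -9/4 - 43 = -181/4 ≈ -45.250)
j(K) = 76 - K² - 33*K (j(K) = 76 - (K² + 33*K) = 76 + (-K² - 33*K) = 76 - K² - 33*K)
r = 103623/4 (r = (11228 + 14723) - 181/4 = 25951 - 181/4 = 103623/4 ≈ 25906.)
1/(r + j(308)) = 1/(103623/4 + (76 - 1*308² - 33*308)) = 1/(103623/4 + (76 - 1*94864 - 10164)) = 1/(103623/4 + (76 - 94864 - 10164)) = 1/(103623/4 - 104952) = 1/(-316185/4) = -4/316185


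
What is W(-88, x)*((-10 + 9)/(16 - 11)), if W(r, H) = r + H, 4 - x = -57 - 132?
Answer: -21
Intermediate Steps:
x = 193 (x = 4 - (-57 - 132) = 4 - 1*(-189) = 4 + 189 = 193)
W(r, H) = H + r
W(-88, x)*((-10 + 9)/(16 - 11)) = (193 - 88)*((-10 + 9)/(16 - 11)) = 105*(-1/5) = 105*(-1*⅕) = 105*(-⅕) = -21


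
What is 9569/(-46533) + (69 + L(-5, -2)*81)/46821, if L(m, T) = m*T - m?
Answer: -129427259/726240531 ≈ -0.17822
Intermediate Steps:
L(m, T) = -m + T*m (L(m, T) = T*m - m = -m + T*m)
9569/(-46533) + (69 + L(-5, -2)*81)/46821 = 9569/(-46533) + (69 - 5*(-1 - 2)*81)/46821 = 9569*(-1/46533) + (69 - 5*(-3)*81)*(1/46821) = -9569/46533 + (69 + 15*81)*(1/46821) = -9569/46533 + (69 + 1215)*(1/46821) = -9569/46533 + 1284*(1/46821) = -9569/46533 + 428/15607 = -129427259/726240531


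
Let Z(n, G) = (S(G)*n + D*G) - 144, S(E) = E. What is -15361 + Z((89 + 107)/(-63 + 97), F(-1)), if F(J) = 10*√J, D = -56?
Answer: -15505 - 8540*I/17 ≈ -15505.0 - 502.35*I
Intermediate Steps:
Z(n, G) = -144 - 56*G + G*n (Z(n, G) = (G*n - 56*G) - 144 = (-56*G + G*n) - 144 = -144 - 56*G + G*n)
-15361 + Z((89 + 107)/(-63 + 97), F(-1)) = -15361 + (-144 - 560*√(-1) + (10*√(-1))*((89 + 107)/(-63 + 97))) = -15361 + (-144 - 560*I + (10*I)*(196/34)) = -15361 + (-144 - 560*I + (10*I)*(196*(1/34))) = -15361 + (-144 - 560*I + (10*I)*(98/17)) = -15361 + (-144 - 560*I + 980*I/17) = -15361 + (-144 - 8540*I/17) = -15505 - 8540*I/17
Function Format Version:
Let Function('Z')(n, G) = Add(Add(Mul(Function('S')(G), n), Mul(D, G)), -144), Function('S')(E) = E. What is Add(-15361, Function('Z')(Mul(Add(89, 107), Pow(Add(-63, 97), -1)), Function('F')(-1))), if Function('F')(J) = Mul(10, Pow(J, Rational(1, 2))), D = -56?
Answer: Add(-15505, Mul(Rational(-8540, 17), I)) ≈ Add(-15505., Mul(-502.35, I))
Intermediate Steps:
Function('Z')(n, G) = Add(-144, Mul(-56, G), Mul(G, n)) (Function('Z')(n, G) = Add(Add(Mul(G, n), Mul(-56, G)), -144) = Add(Add(Mul(-56, G), Mul(G, n)), -144) = Add(-144, Mul(-56, G), Mul(G, n)))
Add(-15361, Function('Z')(Mul(Add(89, 107), Pow(Add(-63, 97), -1)), Function('F')(-1))) = Add(-15361, Add(-144, Mul(-56, Mul(10, Pow(-1, Rational(1, 2)))), Mul(Mul(10, Pow(-1, Rational(1, 2))), Mul(Add(89, 107), Pow(Add(-63, 97), -1))))) = Add(-15361, Add(-144, Mul(-56, Mul(10, I)), Mul(Mul(10, I), Mul(196, Pow(34, -1))))) = Add(-15361, Add(-144, Mul(-560, I), Mul(Mul(10, I), Mul(196, Rational(1, 34))))) = Add(-15361, Add(-144, Mul(-560, I), Mul(Mul(10, I), Rational(98, 17)))) = Add(-15361, Add(-144, Mul(-560, I), Mul(Rational(980, 17), I))) = Add(-15361, Add(-144, Mul(Rational(-8540, 17), I))) = Add(-15505, Mul(Rational(-8540, 17), I))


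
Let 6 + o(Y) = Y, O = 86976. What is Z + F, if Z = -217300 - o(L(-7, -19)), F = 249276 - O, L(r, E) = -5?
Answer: -54989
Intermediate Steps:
o(Y) = -6 + Y
F = 162300 (F = 249276 - 1*86976 = 249276 - 86976 = 162300)
Z = -217289 (Z = -217300 - (-6 - 5) = -217300 - 1*(-11) = -217300 + 11 = -217289)
Z + F = -217289 + 162300 = -54989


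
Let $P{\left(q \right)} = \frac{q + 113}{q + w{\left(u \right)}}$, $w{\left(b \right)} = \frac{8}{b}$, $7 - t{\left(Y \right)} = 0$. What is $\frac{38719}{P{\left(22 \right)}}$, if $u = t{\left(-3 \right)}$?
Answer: $\frac{232314}{35} \approx 6637.5$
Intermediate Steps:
$t{\left(Y \right)} = 7$ ($t{\left(Y \right)} = 7 - 0 = 7 + 0 = 7$)
$u = 7$
$P{\left(q \right)} = \frac{113 + q}{\frac{8}{7} + q}$ ($P{\left(q \right)} = \frac{q + 113}{q + \frac{8}{7}} = \frac{113 + q}{q + 8 \cdot \frac{1}{7}} = \frac{113 + q}{q + \frac{8}{7}} = \frac{113 + q}{\frac{8}{7} + q}$)
$\frac{38719}{P{\left(22 \right)}} = \frac{38719}{7 \frac{1}{8 + 7 \cdot 22} \left(113 + 22\right)} = \frac{38719}{7 \frac{1}{8 + 154} \cdot 135} = \frac{38719}{7 \cdot \frac{1}{162} \cdot 135} = \frac{38719}{\frac{35}{6}} = 38719 \cdot \frac{6}{35} = \frac{232314}{35}$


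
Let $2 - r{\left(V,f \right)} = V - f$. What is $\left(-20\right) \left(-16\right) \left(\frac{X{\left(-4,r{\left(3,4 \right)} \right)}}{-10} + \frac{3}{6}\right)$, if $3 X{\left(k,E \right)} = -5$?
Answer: $\frac{640}{3} \approx 213.33$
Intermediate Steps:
$r{\left(V,f \right)} = 2 + f - V$ ($r{\left(V,f \right)} = 2 - \left(V - f\right) = 2 + f - V$)
$X{\left(k,E \right)} = - \frac{5}{3}$ ($X{\left(k,E \right)} = \frac{1}{3} \left(-5\right) = - \frac{5}{3}$)
$\left(-20\right) \left(-16\right) \left(\frac{X{\left(-4,r{\left(3,4 \right)} \right)}}{-10} + \frac{3}{6}\right) = \left(-20\right) \left(-16\right) \left(- \frac{5}{3 \left(-10\right)} + \frac{3}{6}\right) = 320 \left(\left(- \frac{5}{3}\right) \left(- \frac{1}{10}\right) + 3 \cdot \frac{1}{6}\right) = 320 \left(\frac{1}{6} + \frac{1}{2}\right) = 320 \cdot \frac{2}{3} = \frac{640}{3}$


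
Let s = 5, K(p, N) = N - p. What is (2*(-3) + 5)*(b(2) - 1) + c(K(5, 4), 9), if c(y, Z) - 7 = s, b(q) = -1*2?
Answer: 15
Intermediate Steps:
b(q) = -2
c(y, Z) = 12 (c(y, Z) = 7 + 5 = 12)
(2*(-3) + 5)*(b(2) - 1) + c(K(5, 4), 9) = (2*(-3) + 5)*(-2 - 1) + 12 = (-6 + 5)*(-3) + 12 = -1*(-3) + 12 = 3 + 12 = 15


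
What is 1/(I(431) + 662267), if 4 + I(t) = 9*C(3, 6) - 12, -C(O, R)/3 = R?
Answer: 1/662089 ≈ 1.5104e-6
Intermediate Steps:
C(O, R) = -3*R
I(t) = -178 (I(t) = -4 + (9*(-3*6) - 12) = -4 + (9*(-18) - 12) = -4 + (-162 - 12) = -4 - 174 = -178)
1/(I(431) + 662267) = 1/(-178 + 662267) = 1/662089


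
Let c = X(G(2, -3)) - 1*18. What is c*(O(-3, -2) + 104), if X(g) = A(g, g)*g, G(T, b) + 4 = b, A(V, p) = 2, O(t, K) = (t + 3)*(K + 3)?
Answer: -3328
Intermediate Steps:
O(t, K) = (3 + K)*(3 + t) (O(t, K) = (3 + t)*(3 + K) = (3 + K)*(3 + t))
G(T, b) = -4 + b
X(g) = 2*g
c = -32 (c = 2*(-4 - 3) - 1*18 = 2*(-7) - 18 = -14 - 18 = -32)
c*(O(-3, -2) + 104) = -32*((9 + 3*(-2) + 3*(-3) - 2*(-3)) + 104) = -32*((9 - 6 - 9 + 6) + 104) = -32*(0 + 104) = -32*104 = -3328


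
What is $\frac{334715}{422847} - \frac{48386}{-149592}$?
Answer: $\frac{11755093537}{10542421404} \approx 1.115$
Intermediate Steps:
$\frac{334715}{422847} - \frac{48386}{-149592} = 334715 \cdot \frac{1}{422847} - - \frac{24193}{74796} = \frac{334715}{422847} + \frac{24193}{74796} = \frac{11755093537}{10542421404}$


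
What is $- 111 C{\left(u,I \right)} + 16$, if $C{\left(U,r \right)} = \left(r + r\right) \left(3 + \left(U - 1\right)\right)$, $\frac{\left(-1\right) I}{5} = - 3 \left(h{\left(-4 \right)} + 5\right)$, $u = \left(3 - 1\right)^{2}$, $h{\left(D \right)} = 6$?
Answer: $-219764$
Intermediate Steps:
$u = 4$ ($u = 2^{2} = 4$)
$I = 165$ ($I = - 5 \left(- 3 \left(6 + 5\right)\right) = - 5 \left(\left(-3\right) 11\right) = \left(-5\right) \left(-33\right) = 165$)
$C{\left(U,r \right)} = 2 r \left(2 + U\right)$ ($C{\left(U,r \right)} = 2 r \left(3 + \left(-1 + U\right)\right) = 2 r \left(2 + U\right)$)
$- 111 C{\left(u,I \right)} + 16 = - 111 \cdot 2 \cdot 165 \left(2 + 4\right) + 16 = - 111 \cdot 2 \cdot 165 \cdot 6 + 16 = \left(-111\right) 1980 + 16 = -219780 + 16 = -219764$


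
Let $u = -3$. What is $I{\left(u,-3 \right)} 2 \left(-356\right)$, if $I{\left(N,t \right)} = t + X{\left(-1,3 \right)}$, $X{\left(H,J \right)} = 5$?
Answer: $-1424$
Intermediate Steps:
$I{\left(N,t \right)} = 5 + t$ ($I{\left(N,t \right)} = t + 5 = 5 + t$)
$I{\left(u,-3 \right)} 2 \left(-356\right) = \left(5 - 3\right) 2 \left(-356\right) = 2 \cdot 2 \left(-356\right) = 4 \left(-356\right) = -1424$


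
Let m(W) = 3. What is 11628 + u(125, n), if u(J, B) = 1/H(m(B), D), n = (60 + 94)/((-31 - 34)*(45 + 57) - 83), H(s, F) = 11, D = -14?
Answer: 127909/11 ≈ 11628.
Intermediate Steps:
n = -22/959 (n = 154/(-65*102 - 83) = 154/(-6630 - 83) = 154/(-6713) = 154*(-1/6713) = -22/959 ≈ -0.022941)
u(J, B) = 1/11
11628 + u(125, n) = 11628 + 1/11 = 127909/11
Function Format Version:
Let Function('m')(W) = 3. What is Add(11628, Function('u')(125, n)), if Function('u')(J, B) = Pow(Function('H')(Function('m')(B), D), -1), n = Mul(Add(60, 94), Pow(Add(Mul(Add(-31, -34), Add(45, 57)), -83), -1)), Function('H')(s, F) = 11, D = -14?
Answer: Rational(127909, 11) ≈ 11628.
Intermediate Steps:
n = Rational(-22, 959) (n = Mul(154, Pow(Add(Mul(-65, 102), -83), -1)) = Mul(154, Pow(Add(-6630, -83), -1)) = Mul(154, Pow(-6713, -1)) = Mul(154, Rational(-1, 6713)) = Rational(-22, 959) ≈ -0.022941)
Function('u')(J, B) = Rational(1, 11) (Function('u')(J, B) = Pow(11, -1) = Rational(1, 11))
Add(11628, Function('u')(125, n)) = Add(11628, Rational(1, 11)) = Rational(127909, 11)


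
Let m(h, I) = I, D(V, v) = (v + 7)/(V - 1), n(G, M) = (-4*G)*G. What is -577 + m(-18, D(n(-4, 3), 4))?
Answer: -37516/65 ≈ -577.17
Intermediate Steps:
n(G, M) = -4*G²
D(V, v) = (7 + v)/(-1 + V)
-577 + m(-18, D(n(-4, 3), 4)) = -577 + (7 + 4)/(-1 - 4*(-4)²) = -577 + 11/(-1 - 4*16) = -577 + 11/(-1 - 64) = -577 + 11/(-65) = -577 - 1/65*11 = -577 - 11/65 = -37516/65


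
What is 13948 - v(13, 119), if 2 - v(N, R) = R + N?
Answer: 14078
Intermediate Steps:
v(N, R) = 2 - N - R (v(N, R) = 2 - (R + N) = 2 - (N + R) = 2 + (-N - R) = 2 - N - R)
13948 - v(13, 119) = 13948 - (2 - 1*13 - 1*119) = 13948 - (2 - 13 - 119) = 13948 - 1*(-130) = 13948 + 130 = 14078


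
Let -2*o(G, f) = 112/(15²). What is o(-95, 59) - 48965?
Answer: -11017181/225 ≈ -48965.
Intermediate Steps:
o(G, f) = -56/225 (o(G, f) = -56/(15²) = -56/225)
o(-95, 59) - 48965 = -56/225 - 48965 = -11017181/225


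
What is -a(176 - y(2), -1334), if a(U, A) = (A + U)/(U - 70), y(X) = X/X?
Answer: 1159/105 ≈ 11.038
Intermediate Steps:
y(X) = 1
a(U, A) = (A + U)/(-70 + U)
-a(176 - y(2), -1334) = -(-1334 + (176 - 1*1))/(-70 + (176 - 1*1)) = -(-1334 + (176 - 1))/(-70 + (176 - 1)) = -(-1334 + 175)/(-70 + 175) = -(-1159)/105 = -1*(-1159/105) = 1159/105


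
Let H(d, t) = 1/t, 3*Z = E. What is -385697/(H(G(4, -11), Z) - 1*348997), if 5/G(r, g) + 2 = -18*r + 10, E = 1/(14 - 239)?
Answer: 385697/349672 ≈ 1.1030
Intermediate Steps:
E = -1/225 (E = 1/(-225) = -1/225 ≈ -0.0044444)
G(r, g) = 5/(8 - 18*r) (G(r, g) = 5/(-2 + (-18*r + 10)) = 5/(-2 + (10 - 18*r)) = 5/(8 - 18*r))
Z = -1/675 (Z = (⅓)*(-1/225) = -1/675 ≈ -0.0014815)
-385697/(H(G(4, -11), Z) - 1*348997) = -385697/(1/(-1/675) - 1*348997) = -385697/(-675 - 348997) = -385697/(-349672) = -385697*(-1/349672) = 385697/349672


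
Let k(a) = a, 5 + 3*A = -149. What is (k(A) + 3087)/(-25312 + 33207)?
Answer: 9107/23685 ≈ 0.38450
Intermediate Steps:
A = -154/3 (A = -5/3 + (⅓)*(-149) = -5/3 - 149/3 = -154/3 ≈ -51.333)
(k(A) + 3087)/(-25312 + 33207) = (-154/3 + 3087)/(-25312 + 33207) = (9107/3)/7895 = (9107/3)*(1/7895) = 9107/23685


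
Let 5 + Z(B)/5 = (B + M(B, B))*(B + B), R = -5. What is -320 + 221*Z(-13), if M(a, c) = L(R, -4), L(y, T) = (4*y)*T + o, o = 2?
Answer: -1988215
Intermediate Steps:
L(y, T) = 2 + 4*T*y (L(y, T) = (4*y)*T + 2 = 4*T*y + 2 = 2 + 4*T*y)
M(a, c) = 82 (M(a, c) = 2 + 4*(-4)*(-5) = 2 + 80 = 82)
Z(B) = -25 + 10*B*(82 + B) (Z(B) = -25 + 5*((B + 82)*(B + B)) = -25 + 5*((82 + B)*(2*B)) = -25 + 5*(2*B*(82 + B)) = -25 + 10*B*(82 + B))
-320 + 221*Z(-13) = -320 + 221*(-25 + 10*(-13)² + 820*(-13)) = -320 + 221*(-25 + 10*169 - 10660) = -320 + 221*(-25 + 1690 - 10660) = -320 + 221*(-8995) = -320 - 1987895 = -1988215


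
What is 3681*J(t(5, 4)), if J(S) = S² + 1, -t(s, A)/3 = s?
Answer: 831906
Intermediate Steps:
t(s, A) = -3*s
J(S) = 1 + S²
3681*J(t(5, 4)) = 3681*(1 + (-3*5)²) = 3681*(1 + (-15)²) = 3681*(1 + 225) = 3681*226 = 831906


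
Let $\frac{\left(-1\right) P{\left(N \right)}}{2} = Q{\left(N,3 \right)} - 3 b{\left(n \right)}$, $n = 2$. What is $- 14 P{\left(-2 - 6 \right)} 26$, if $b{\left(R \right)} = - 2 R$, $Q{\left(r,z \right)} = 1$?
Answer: $9464$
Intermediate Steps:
$P{\left(N \right)} = -26$ ($P{\left(N \right)} = - 2 \left(1 - 3 \left(\left(-2\right) 2\right)\right) = - 2 \left(1 - -12\right) = - 2 \left(1 + 12\right) = \left(-2\right) 13 = -26$)
$- 14 P{\left(-2 - 6 \right)} 26 = \left(-14\right) \left(-26\right) 26 = 364 \cdot 26 = 9464$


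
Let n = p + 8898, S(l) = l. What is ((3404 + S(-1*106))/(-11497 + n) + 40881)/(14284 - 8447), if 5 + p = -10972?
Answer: 277498579/39621556 ≈ 7.0037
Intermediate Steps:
p = -10977 (p = -5 - 10972 = -10977)
n = -2079 (n = -10977 + 8898 = -2079)
((3404 + S(-1*106))/(-11497 + n) + 40881)/(14284 - 8447) = ((3404 - 1*106)/(-11497 - 2079) + 40881)/(14284 - 8447) = ((3404 - 106)/(-13576) + 40881)/5837 = (3298*(-1/13576) + 40881)*(1/5837) = (-1649/6788 + 40881)*(1/5837) = (277498579/6788)*(1/5837) = 277498579/39621556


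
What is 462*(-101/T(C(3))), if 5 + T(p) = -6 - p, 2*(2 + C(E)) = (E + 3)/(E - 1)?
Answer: 4444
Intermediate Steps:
C(E) = -2 + (3 + E)/(2*(-1 + E)) (C(E) = -2 + ((E + 3)/(E - 1))/2 = -2 + ((3 + E)/(-1 + E))/2 = -2 + (3 + E)/(2*(-1 + E)))
T(p) = -11 - p (T(p) = -5 + (-6 - p) = -11 - p)
462*(-101/T(C(3))) = 462*(-101/(-11 - (7 - 3*3)/(2*(-1 + 3)))) = 462*(-101/(-11 - (7 - 9)/(2*2))) = 462*(-101/(-11 - (-2)/(2*2))) = 462*(-101/(-11 - 1*(-½))) = 462*(-101/(-11 + ½)) = 462*(-101/(-21/2)) = 462*(-101*(-2/21)) = 462*(202/21) = 4444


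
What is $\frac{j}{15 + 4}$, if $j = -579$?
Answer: $- \frac{579}{19} \approx -30.474$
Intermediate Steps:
$\frac{j}{15 + 4} = - \frac{579}{15 + 4} = - \frac{579}{19}$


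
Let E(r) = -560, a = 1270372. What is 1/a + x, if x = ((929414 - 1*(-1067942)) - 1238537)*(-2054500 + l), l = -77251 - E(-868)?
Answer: -2054430637773945587/1270372 ≈ -1.6172e+12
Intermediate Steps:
l = -76691 (l = -77251 - 1*(-560) = -77251 + 560 = -76691)
x = -1617188223429 (x = ((929414 - 1*(-1067942)) - 1238537)*(-2054500 - 76691) = ((929414 + 1067942) - 1238537)*(-2131191) = (1997356 - 1238537)*(-2131191) = 758819*(-2131191) = -1617188223429)
1/a + x = 1/1270372 - 1617188223429 = -2054430637773945587/1270372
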